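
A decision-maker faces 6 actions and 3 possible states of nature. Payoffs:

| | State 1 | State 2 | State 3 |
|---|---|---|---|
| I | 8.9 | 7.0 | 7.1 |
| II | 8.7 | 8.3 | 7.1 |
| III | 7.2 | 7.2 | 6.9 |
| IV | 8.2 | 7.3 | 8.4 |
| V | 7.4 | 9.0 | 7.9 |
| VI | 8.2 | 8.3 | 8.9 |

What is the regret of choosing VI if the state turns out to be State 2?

Best payoff under State 2 is 9.0.
Regret = 9.0 − 8.3 = 0.7.

0.7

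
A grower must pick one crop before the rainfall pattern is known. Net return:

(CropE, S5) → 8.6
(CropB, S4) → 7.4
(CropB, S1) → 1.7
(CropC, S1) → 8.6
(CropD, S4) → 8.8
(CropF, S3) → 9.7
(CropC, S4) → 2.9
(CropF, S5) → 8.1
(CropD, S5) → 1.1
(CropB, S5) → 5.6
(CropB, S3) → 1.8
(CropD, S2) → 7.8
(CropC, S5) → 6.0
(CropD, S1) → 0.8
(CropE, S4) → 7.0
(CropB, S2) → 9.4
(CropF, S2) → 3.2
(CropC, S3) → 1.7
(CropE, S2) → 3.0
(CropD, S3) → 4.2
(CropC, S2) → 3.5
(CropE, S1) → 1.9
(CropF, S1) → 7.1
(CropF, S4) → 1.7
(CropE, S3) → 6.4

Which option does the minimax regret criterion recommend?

Column bests: S1=8.6, S2=9.4, S3=9.7, S4=8.8, S5=8.6.
CropC regrets: 0.0, 5.9, 8.0, 5.9, 2.6 → max 8.0
CropE regrets: 6.7, 6.4, 3.3, 1.8, 0.0 → max 6.7
CropD regrets: 7.8, 1.6, 5.5, 0.0, 7.5 → max 7.8
CropF regrets: 1.5, 6.2, 0.0, 7.1, 0.5 → max 7.1
CropB regrets: 6.9, 0.0, 7.9, 1.4, 3.0 → max 7.9
Smallest max regret = 6.7 → CropE.

CropE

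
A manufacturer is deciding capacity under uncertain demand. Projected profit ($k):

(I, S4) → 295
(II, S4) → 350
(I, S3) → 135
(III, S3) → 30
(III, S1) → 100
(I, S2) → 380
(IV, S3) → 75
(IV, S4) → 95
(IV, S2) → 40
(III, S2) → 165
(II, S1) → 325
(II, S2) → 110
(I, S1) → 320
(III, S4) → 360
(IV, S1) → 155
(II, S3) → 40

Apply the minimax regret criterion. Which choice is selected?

I

Column bests: S1=325, S2=380, S3=135, S4=360.
I regrets: 5, 0, 0, 65 → max 65
II regrets: 0, 270, 95, 10 → max 270
III regrets: 225, 215, 105, 0 → max 225
IV regrets: 170, 340, 60, 265 → max 340
Smallest max regret = 65 → I.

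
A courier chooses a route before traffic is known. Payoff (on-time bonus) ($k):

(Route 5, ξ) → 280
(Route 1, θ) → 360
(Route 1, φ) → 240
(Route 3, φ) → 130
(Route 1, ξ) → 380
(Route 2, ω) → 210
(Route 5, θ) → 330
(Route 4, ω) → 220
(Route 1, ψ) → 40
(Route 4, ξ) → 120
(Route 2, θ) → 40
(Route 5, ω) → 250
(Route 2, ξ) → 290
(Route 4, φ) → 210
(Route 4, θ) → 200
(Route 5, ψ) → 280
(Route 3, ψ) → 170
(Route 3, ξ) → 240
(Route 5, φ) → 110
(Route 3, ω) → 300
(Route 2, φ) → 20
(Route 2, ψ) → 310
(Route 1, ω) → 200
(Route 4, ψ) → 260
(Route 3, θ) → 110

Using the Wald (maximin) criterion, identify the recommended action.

Row minima: Route 1=40, Route 2=20, Route 3=110, Route 4=120, Route 5=110
Best worst-case = 120 → Route 4.

Route 4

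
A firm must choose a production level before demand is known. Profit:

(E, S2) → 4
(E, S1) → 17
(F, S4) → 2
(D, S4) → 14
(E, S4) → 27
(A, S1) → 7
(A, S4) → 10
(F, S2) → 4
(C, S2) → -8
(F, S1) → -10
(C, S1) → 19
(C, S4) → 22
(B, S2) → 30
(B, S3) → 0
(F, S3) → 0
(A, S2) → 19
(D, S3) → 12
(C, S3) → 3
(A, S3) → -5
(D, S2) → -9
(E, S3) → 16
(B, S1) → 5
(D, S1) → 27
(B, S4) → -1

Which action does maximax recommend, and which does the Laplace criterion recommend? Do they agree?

maximax → B; laplace → E (disagree)

Row maxima: A=19, B=30, C=22, D=27, E=27, F=4
Best best-case = 30 → B.
Row averages: A=7.75, B=8.5, C=9, D=11, E=16, F=-1
Highest average = 16 → E.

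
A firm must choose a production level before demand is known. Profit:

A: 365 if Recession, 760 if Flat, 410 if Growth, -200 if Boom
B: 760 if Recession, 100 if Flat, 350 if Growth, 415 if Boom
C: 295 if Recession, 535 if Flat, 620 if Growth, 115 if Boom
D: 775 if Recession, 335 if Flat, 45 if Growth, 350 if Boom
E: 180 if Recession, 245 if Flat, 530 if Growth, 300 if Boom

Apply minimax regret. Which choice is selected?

Column bests: Recession=775, Flat=760, Growth=620, Boom=415.
A regrets: 410, 0, 210, 615 → max 615
B regrets: 15, 660, 270, 0 → max 660
C regrets: 480, 225, 0, 300 → max 480
D regrets: 0, 425, 575, 65 → max 575
E regrets: 595, 515, 90, 115 → max 595
Smallest max regret = 480 → C.

C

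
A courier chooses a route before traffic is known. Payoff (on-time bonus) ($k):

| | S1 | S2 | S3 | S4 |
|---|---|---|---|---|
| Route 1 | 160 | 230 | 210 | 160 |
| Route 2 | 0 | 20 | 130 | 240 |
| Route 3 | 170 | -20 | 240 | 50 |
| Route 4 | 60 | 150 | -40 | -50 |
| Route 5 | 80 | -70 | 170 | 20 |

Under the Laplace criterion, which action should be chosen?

Route 1

Row averages: Route 1=190, Route 2=97.5, Route 3=110, Route 4=30, Route 5=50
Highest average = 190 → Route 1.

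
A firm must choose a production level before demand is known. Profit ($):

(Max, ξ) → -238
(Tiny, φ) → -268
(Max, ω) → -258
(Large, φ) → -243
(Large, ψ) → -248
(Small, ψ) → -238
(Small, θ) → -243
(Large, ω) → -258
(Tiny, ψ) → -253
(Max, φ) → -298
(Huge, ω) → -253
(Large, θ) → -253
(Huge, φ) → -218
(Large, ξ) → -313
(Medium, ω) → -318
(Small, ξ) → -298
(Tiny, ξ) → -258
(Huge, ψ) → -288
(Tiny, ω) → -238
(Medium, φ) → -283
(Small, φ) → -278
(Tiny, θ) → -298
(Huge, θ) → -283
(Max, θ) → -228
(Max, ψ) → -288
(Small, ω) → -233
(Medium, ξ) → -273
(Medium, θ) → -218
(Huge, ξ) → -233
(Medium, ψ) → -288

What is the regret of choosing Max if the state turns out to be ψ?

50

Best payoff under ψ is -238.
Regret = -238 − (-288) = 50.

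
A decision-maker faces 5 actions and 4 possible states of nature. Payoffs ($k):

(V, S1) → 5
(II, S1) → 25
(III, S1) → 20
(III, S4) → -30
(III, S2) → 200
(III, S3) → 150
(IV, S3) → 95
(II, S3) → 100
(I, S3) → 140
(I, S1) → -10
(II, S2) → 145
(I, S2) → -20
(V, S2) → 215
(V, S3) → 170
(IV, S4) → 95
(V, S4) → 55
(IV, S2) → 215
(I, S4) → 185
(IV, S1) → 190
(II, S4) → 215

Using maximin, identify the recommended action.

IV

Row minima: I=-20, II=25, III=-30, IV=95, V=5
Best worst-case = 95 → IV.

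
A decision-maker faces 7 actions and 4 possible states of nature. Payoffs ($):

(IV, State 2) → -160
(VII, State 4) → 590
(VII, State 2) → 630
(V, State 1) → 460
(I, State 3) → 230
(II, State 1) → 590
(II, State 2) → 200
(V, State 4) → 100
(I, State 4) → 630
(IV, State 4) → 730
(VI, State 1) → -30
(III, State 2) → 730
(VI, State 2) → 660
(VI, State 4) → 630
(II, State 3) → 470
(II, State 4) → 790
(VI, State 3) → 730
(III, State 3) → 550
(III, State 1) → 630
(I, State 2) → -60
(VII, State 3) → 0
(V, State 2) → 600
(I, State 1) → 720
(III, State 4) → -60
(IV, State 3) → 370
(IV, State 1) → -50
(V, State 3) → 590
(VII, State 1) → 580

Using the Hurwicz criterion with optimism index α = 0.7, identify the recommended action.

I: 0.7·720 + 0.3·(-60) = 486
II: 0.7·790 + 0.3·200 = 613
III: 0.7·730 + 0.3·(-60) = 493
IV: 0.7·730 + 0.3·(-160) = 463
V: 0.7·600 + 0.3·100 = 450
VI: 0.7·730 + 0.3·(-30) = 502
VII: 0.7·630 + 0.3·0 = 441
Highest Hurwicz score = 613 → II.

II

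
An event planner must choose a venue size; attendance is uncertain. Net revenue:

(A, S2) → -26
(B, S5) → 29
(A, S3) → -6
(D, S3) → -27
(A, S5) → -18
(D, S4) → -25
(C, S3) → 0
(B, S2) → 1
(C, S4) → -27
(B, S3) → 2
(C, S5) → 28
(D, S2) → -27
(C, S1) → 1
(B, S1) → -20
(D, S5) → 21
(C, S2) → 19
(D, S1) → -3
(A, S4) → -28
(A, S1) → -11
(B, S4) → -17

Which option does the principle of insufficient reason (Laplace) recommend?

Row averages: A=-17.8, B=-1, C=4.2, D=-12.2
Highest average = 4.2 → C.

C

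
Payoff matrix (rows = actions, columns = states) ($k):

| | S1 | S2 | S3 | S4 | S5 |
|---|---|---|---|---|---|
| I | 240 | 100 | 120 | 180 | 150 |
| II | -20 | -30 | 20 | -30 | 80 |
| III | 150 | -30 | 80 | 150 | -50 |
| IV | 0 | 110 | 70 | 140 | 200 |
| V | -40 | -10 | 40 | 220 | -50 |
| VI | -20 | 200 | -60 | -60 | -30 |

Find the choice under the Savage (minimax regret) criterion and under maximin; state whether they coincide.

minimax regret → I; maximin → I (agree)

Column bests: S1=240, S2=200, S3=120, S4=220, S5=200.
I regrets: 0, 100, 0, 40, 50 → max 100
II regrets: 260, 230, 100, 250, 120 → max 260
III regrets: 90, 230, 40, 70, 250 → max 250
IV regrets: 240, 90, 50, 80, 0 → max 240
V regrets: 280, 210, 80, 0, 250 → max 280
VI regrets: 260, 0, 180, 280, 230 → max 280
Smallest max regret = 100 → I.
Row minima: I=100, II=-30, III=-50, IV=0, V=-50, VI=-60
Best worst-case = 100 → I.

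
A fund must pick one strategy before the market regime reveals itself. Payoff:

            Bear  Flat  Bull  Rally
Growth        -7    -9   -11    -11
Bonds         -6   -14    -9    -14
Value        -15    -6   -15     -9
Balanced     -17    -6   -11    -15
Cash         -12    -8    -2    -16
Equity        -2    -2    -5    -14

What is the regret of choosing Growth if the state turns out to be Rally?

Best payoff under Rally is -9.
Regret = -9 − (-11) = 2.

2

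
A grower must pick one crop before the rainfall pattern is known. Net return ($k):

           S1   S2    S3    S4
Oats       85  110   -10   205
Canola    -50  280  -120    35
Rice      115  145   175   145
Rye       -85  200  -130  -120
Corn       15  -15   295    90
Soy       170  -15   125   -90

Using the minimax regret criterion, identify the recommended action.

Rice

Column bests: S1=170, S2=280, S3=295, S4=205.
Oats regrets: 85, 170, 305, 0 → max 305
Canola regrets: 220, 0, 415, 170 → max 415
Rice regrets: 55, 135, 120, 60 → max 135
Rye regrets: 255, 80, 425, 325 → max 425
Corn regrets: 155, 295, 0, 115 → max 295
Soy regrets: 0, 295, 170, 295 → max 295
Smallest max regret = 135 → Rice.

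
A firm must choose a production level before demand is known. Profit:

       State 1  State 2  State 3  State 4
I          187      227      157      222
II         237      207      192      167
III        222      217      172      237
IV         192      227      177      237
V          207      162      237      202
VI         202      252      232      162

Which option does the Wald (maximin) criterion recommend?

Row minima: I=157, II=167, III=172, IV=177, V=162, VI=162
Best worst-case = 177 → IV.

IV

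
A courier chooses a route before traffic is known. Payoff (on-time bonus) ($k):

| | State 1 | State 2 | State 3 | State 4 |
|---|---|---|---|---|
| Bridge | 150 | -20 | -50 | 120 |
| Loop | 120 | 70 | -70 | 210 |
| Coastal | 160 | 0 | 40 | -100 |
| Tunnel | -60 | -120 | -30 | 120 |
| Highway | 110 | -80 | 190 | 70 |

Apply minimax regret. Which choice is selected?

Column bests: State 1=160, State 2=70, State 3=190, State 4=210.
Bridge regrets: 10, 90, 240, 90 → max 240
Loop regrets: 40, 0, 260, 0 → max 260
Coastal regrets: 0, 70, 150, 310 → max 310
Tunnel regrets: 220, 190, 220, 90 → max 220
Highway regrets: 50, 150, 0, 140 → max 150
Smallest max regret = 150 → Highway.

Highway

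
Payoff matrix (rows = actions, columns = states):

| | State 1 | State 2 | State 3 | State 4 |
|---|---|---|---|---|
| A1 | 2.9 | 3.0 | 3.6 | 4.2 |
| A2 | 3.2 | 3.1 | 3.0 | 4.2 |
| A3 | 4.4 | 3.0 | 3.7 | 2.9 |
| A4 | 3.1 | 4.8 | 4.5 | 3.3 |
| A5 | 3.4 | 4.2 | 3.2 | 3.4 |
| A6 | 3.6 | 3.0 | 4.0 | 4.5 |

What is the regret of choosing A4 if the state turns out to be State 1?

1.3

Best payoff under State 1 is 4.4.
Regret = 4.4 − 3.1 = 1.3.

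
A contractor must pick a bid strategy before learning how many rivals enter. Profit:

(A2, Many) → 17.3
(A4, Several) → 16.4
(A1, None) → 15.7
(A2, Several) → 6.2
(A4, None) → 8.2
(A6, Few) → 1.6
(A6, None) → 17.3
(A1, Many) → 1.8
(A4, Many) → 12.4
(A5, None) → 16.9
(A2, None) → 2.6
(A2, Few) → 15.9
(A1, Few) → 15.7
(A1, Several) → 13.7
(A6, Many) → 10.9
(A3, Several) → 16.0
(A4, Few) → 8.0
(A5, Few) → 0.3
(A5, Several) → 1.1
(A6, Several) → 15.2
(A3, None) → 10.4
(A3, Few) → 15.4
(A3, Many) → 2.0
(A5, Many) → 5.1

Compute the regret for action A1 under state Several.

Best payoff under Several is 16.4.
Regret = 16.4 − 13.7 = 2.7.

2.7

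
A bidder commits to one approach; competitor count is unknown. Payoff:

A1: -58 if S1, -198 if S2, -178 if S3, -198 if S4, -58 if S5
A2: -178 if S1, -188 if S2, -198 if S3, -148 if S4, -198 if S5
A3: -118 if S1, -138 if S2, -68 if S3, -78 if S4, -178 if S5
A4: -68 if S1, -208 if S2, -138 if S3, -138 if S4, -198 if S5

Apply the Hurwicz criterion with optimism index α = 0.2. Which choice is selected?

A1: 0.2·(-58) + 0.8·(-198) = -170
A2: 0.2·(-148) + 0.8·(-198) = -188
A3: 0.2·(-68) + 0.8·(-178) = -156
A4: 0.2·(-68) + 0.8·(-208) = -180
Highest Hurwicz score = -156 → A3.

A3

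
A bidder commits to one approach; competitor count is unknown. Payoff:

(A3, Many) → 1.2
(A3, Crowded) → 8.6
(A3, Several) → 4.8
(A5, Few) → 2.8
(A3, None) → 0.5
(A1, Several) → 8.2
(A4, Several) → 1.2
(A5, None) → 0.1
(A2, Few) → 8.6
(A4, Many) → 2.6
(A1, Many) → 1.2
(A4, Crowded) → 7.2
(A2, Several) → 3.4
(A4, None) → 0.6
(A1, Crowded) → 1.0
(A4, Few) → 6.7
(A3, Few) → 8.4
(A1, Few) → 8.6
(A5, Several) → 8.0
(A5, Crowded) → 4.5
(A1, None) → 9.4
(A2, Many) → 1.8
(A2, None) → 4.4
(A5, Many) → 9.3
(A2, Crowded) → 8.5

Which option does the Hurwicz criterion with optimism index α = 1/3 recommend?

A1: 1/3·9.4 + 2/3·1.0 = 3.8
A2: 1/3·8.6 + 2/3·1.8 = 61/15
A3: 1/3·8.6 + 2/3·0.5 = 3.2
A4: 1/3·7.2 + 2/3·0.6 = 2.8
A5: 1/3·9.3 + 2/3·0.1 = 19/6
Highest Hurwicz score = 61/15 → A2.

A2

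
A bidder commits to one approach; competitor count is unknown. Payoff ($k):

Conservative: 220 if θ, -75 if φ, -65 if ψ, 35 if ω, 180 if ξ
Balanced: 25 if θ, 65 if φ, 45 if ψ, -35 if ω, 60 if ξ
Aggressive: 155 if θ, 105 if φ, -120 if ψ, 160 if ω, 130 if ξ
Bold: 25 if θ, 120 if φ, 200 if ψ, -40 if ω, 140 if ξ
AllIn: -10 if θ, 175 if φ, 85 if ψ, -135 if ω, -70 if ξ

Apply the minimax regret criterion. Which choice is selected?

Column bests: θ=220, φ=175, ψ=200, ω=160, ξ=180.
Conservative regrets: 0, 250, 265, 125, 0 → max 265
Balanced regrets: 195, 110, 155, 195, 120 → max 195
Aggressive regrets: 65, 70, 320, 0, 50 → max 320
Bold regrets: 195, 55, 0, 200, 40 → max 200
AllIn regrets: 230, 0, 115, 295, 250 → max 295
Smallest max regret = 195 → Balanced.

Balanced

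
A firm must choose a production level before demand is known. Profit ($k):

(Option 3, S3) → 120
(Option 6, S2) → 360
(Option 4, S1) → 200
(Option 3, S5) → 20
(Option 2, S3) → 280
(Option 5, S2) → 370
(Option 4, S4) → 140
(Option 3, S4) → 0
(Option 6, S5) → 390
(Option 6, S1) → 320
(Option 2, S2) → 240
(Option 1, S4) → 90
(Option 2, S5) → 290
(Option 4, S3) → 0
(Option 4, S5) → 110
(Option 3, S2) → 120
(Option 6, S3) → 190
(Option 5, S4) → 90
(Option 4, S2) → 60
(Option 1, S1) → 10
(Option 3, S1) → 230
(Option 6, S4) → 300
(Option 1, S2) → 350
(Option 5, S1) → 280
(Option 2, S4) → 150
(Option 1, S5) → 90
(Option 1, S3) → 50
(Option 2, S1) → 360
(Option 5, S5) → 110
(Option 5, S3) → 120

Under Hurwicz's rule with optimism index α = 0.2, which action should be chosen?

Option 6

Option 1: 0.2·350 + 0.8·10 = 78
Option 2: 0.2·360 + 0.8·150 = 192
Option 3: 0.2·230 + 0.8·0 = 46
Option 4: 0.2·200 + 0.8·0 = 40
Option 5: 0.2·370 + 0.8·90 = 146
Option 6: 0.2·390 + 0.8·190 = 230
Highest Hurwicz score = 230 → Option 6.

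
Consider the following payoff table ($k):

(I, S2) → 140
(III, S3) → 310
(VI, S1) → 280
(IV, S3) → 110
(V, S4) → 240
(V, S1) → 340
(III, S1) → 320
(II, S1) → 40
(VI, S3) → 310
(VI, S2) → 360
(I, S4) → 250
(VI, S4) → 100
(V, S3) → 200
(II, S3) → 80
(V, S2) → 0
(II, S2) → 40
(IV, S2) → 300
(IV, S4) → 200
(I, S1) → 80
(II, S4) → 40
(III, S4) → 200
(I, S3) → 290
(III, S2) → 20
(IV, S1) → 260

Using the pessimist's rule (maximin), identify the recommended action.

IV

Row minima: I=80, II=40, III=20, IV=110, V=0, VI=100
Best worst-case = 110 → IV.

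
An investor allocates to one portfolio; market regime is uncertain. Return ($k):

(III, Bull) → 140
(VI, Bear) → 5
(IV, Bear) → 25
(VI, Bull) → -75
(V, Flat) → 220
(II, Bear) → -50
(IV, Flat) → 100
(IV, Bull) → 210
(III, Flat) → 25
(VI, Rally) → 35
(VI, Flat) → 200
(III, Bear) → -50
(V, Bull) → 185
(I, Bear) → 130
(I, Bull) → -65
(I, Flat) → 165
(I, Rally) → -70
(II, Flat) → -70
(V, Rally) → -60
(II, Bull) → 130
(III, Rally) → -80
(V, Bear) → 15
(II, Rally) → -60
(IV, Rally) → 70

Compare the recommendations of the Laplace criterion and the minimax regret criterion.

laplace → IV; minimax regret → IV (agree)

Row averages: I=40, II=-12.5, III=8.75, IV=101.25, V=90, VI=41.25
Highest average = 101.25 → IV.
Column bests: Bear=130, Flat=220, Bull=210, Rally=70.
I regrets: 0, 55, 275, 140 → max 275
II regrets: 180, 290, 80, 130 → max 290
III regrets: 180, 195, 70, 150 → max 195
IV regrets: 105, 120, 0, 0 → max 120
V regrets: 115, 0, 25, 130 → max 130
VI regrets: 125, 20, 285, 35 → max 285
Smallest max regret = 120 → IV.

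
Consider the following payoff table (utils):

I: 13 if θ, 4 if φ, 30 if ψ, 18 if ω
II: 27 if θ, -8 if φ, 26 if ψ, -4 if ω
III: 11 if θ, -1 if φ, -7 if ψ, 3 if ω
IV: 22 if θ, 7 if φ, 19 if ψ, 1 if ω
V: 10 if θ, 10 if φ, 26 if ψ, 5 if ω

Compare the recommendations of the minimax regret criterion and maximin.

Column bests: θ=27, φ=10, ψ=30, ω=18.
I regrets: 14, 6, 0, 0 → max 14
II regrets: 0, 18, 4, 22 → max 22
III regrets: 16, 11, 37, 15 → max 37
IV regrets: 5, 3, 11, 17 → max 17
V regrets: 17, 0, 4, 13 → max 17
Smallest max regret = 14 → I.
Row minima: I=4, II=-8, III=-7, IV=1, V=5
Best worst-case = 5 → V.

minimax regret → I; maximin → V (disagree)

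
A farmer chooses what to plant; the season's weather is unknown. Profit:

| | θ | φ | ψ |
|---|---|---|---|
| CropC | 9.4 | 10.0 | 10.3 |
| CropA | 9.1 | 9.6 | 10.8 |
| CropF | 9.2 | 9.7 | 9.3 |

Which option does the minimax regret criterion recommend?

Column bests: θ=9.4, φ=10.0, ψ=10.8.
CropC regrets: 0.0, 0.0, 0.5 → max 0.5
CropA regrets: 0.3, 0.4, 0.0 → max 0.4
CropF regrets: 0.2, 0.3, 1.5 → max 1.5
Smallest max regret = 0.4 → CropA.

CropA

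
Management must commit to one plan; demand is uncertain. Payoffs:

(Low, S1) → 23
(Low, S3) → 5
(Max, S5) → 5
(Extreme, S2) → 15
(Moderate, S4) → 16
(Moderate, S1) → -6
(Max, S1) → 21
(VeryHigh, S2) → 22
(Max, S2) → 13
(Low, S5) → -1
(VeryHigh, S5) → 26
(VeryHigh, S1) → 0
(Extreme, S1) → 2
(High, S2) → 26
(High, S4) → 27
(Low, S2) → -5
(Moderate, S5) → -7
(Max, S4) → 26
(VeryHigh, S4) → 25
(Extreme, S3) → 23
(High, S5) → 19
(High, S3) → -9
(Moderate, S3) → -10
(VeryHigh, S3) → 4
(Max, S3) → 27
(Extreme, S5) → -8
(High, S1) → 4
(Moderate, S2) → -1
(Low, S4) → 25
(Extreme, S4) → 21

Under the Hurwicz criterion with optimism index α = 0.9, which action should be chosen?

Max

Low: 0.9·25 + 0.1·(-5) = 22
Moderate: 0.9·16 + 0.1·(-10) = 13.4
High: 0.9·27 + 0.1·(-9) = 23.4
VeryHigh: 0.9·26 + 0.1·0 = 23.4
Extreme: 0.9·23 + 0.1·(-8) = 19.9
Max: 0.9·27 + 0.1·5 = 24.8
Highest Hurwicz score = 24.8 → Max.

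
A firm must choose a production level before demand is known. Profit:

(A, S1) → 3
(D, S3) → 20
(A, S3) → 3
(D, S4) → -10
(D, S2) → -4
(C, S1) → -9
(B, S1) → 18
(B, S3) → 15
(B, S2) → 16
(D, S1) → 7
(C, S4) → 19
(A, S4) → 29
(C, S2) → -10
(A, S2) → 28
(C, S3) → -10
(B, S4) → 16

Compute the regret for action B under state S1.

Best payoff under S1 is 18.
Regret = 18 − 18 = 0.

0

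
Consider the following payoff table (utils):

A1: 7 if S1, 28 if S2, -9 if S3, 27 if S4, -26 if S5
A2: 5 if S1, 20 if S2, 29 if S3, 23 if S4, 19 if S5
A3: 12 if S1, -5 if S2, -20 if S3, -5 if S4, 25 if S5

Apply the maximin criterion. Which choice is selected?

Row minima: A1=-26, A2=5, A3=-20
Best worst-case = 5 → A2.

A2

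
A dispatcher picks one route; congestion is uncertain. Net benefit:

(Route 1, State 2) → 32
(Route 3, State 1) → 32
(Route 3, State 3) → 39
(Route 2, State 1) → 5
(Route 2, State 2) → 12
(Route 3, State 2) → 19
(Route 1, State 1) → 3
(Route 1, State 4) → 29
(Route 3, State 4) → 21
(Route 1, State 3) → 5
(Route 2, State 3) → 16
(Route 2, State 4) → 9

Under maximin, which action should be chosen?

Route 3

Row minima: Route 1=3, Route 2=5, Route 3=19
Best worst-case = 19 → Route 3.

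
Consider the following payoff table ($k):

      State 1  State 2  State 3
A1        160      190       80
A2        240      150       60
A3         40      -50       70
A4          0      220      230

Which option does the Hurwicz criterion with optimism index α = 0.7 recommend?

A2

A1: 0.7·190 + 0.3·80 = 157
A2: 0.7·240 + 0.3·60 = 186
A3: 0.7·70 + 0.3·(-50) = 34
A4: 0.7·230 + 0.3·0 = 161
Highest Hurwicz score = 186 → A2.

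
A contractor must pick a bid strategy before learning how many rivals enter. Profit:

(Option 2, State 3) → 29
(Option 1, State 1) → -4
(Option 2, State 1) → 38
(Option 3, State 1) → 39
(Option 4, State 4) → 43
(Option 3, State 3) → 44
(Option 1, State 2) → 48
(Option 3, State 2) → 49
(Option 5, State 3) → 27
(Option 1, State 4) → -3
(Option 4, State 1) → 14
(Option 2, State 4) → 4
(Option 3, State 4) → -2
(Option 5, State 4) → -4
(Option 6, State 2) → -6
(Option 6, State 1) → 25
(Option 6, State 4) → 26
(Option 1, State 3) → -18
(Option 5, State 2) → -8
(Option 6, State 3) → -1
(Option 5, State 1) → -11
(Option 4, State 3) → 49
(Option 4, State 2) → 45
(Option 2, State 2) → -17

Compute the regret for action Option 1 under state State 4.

46

Best payoff under State 4 is 43.
Regret = 43 − (-3) = 46.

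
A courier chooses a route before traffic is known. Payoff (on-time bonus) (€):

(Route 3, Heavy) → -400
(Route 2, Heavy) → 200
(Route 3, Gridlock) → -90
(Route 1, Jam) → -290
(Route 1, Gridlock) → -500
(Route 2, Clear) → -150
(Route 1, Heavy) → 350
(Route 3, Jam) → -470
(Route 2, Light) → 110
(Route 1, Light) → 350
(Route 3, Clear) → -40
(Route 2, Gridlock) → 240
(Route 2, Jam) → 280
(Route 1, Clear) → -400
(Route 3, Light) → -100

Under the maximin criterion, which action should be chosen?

Row minima: Route 1=-500, Route 2=-150, Route 3=-470
Best worst-case = -150 → Route 2.

Route 2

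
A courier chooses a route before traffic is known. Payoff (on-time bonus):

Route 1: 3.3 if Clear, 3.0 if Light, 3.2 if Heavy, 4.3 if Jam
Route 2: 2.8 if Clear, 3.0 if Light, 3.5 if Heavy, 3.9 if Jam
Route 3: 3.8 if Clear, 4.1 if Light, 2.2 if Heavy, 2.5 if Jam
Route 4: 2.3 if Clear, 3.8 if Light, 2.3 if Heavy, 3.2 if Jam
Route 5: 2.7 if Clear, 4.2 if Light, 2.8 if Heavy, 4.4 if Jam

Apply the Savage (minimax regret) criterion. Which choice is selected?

Route 5

Column bests: Clear=3.8, Light=4.2, Heavy=3.5, Jam=4.4.
Route 1 regrets: 0.5, 1.2, 0.3, 0.1 → max 1.2
Route 2 regrets: 1.0, 1.2, 0.0, 0.5 → max 1.2
Route 3 regrets: 0.0, 0.1, 1.3, 1.9 → max 1.9
Route 4 regrets: 1.5, 0.4, 1.2, 1.2 → max 1.5
Route 5 regrets: 1.1, 0.0, 0.7, 0.0 → max 1.1
Smallest max regret = 1.1 → Route 5.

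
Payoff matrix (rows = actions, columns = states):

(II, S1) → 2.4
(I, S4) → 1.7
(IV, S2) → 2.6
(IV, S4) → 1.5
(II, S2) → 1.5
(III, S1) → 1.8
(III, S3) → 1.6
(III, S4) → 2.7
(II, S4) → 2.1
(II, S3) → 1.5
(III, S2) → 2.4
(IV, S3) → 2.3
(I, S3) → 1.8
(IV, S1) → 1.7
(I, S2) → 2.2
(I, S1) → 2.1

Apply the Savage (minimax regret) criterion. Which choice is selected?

III

Column bests: S1=2.4, S2=2.6, S3=2.3, S4=2.7.
I regrets: 0.3, 0.4, 0.5, 1.0 → max 1.0
II regrets: 0.0, 1.1, 0.8, 0.6 → max 1.1
III regrets: 0.6, 0.2, 0.7, 0.0 → max 0.7
IV regrets: 0.7, 0.0, 0.0, 1.2 → max 1.2
Smallest max regret = 0.7 → III.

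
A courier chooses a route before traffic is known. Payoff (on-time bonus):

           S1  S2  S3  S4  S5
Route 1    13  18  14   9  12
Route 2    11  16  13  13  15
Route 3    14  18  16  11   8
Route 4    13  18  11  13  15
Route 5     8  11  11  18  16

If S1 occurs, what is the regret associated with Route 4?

Best payoff under S1 is 14.
Regret = 14 − 13 = 1.

1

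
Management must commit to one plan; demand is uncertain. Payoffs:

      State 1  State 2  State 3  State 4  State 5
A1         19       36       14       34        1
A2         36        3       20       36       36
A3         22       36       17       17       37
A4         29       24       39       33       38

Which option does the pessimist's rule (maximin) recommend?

A4

Row minima: A1=1, A2=3, A3=17, A4=24
Best worst-case = 24 → A4.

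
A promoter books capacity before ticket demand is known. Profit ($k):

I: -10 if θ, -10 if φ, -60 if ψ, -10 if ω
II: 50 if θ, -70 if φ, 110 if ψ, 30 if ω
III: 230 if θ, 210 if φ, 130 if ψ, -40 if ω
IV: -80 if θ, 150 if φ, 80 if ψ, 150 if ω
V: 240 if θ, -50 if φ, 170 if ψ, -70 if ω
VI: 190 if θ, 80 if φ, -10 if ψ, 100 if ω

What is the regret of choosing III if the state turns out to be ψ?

40

Best payoff under ψ is 170.
Regret = 170 − 130 = 40.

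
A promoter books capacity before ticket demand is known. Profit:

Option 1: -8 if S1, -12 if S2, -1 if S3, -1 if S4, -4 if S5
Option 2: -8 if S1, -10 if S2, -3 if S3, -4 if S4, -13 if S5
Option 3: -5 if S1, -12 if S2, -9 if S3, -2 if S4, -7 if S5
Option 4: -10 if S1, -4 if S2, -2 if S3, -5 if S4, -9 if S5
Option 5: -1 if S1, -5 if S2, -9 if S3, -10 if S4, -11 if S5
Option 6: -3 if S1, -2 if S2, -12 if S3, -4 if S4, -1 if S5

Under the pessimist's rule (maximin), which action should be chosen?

Row minima: Option 1=-12, Option 2=-13, Option 3=-12, Option 4=-10, Option 5=-11, Option 6=-12
Best worst-case = -10 → Option 4.

Option 4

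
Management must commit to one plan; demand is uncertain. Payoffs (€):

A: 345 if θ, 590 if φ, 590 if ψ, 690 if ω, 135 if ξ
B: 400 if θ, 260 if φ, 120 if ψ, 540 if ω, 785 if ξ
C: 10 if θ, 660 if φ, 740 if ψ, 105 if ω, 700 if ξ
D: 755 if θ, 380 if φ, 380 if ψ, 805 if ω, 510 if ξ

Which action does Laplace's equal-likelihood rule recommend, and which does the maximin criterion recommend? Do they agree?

laplace → D; maximin → D (agree)

Row averages: A=470, B=421, C=443, D=566
Highest average = 566 → D.
Row minima: A=135, B=120, C=10, D=380
Best worst-case = 380 → D.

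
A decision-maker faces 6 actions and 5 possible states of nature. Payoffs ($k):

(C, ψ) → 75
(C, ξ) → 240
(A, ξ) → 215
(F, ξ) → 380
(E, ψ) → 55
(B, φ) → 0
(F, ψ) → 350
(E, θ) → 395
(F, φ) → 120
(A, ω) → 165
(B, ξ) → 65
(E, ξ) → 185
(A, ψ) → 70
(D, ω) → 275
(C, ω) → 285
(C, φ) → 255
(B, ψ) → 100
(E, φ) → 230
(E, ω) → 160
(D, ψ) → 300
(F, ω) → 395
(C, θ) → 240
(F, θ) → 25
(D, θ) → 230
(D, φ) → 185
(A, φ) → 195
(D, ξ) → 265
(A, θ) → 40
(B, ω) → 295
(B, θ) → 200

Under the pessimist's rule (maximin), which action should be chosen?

D

Row minima: A=40, B=0, C=75, D=185, E=55, F=25
Best worst-case = 185 → D.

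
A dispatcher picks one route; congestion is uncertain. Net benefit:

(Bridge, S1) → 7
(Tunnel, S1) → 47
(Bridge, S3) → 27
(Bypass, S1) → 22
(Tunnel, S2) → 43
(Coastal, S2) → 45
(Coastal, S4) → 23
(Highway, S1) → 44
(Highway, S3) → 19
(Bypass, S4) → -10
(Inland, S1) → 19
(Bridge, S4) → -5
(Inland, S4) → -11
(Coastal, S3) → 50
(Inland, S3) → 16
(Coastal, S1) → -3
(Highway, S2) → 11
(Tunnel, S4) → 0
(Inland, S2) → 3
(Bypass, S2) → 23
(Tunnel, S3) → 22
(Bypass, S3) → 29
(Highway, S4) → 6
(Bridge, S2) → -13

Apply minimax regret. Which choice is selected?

Column bests: S1=47, S2=45, S3=50, S4=23.
Bypass regrets: 25, 22, 21, 33 → max 33
Tunnel regrets: 0, 2, 28, 23 → max 28
Inland regrets: 28, 42, 34, 34 → max 42
Highway regrets: 3, 34, 31, 17 → max 34
Bridge regrets: 40, 58, 23, 28 → max 58
Coastal regrets: 50, 0, 0, 0 → max 50
Smallest max regret = 28 → Tunnel.

Tunnel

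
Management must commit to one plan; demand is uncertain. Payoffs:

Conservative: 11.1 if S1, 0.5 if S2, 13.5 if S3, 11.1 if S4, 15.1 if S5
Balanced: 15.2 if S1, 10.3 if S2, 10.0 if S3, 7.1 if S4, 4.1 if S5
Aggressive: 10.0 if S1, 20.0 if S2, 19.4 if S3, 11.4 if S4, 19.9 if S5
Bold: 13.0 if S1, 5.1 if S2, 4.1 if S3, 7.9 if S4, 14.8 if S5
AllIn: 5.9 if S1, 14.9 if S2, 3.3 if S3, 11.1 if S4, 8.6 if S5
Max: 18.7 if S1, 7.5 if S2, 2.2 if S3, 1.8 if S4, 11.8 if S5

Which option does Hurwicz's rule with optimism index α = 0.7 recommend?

Conservative: 0.7·15.1 + 0.3·0.5 = 10.72
Balanced: 0.7·15.2 + 0.3·4.1 = 11.87
Aggressive: 0.7·20.0 + 0.3·10.0 = 17
Bold: 0.7·14.8 + 0.3·4.1 = 11.59
AllIn: 0.7·14.9 + 0.3·3.3 = 11.42
Max: 0.7·18.7 + 0.3·1.8 = 13.63
Highest Hurwicz score = 17 → Aggressive.

Aggressive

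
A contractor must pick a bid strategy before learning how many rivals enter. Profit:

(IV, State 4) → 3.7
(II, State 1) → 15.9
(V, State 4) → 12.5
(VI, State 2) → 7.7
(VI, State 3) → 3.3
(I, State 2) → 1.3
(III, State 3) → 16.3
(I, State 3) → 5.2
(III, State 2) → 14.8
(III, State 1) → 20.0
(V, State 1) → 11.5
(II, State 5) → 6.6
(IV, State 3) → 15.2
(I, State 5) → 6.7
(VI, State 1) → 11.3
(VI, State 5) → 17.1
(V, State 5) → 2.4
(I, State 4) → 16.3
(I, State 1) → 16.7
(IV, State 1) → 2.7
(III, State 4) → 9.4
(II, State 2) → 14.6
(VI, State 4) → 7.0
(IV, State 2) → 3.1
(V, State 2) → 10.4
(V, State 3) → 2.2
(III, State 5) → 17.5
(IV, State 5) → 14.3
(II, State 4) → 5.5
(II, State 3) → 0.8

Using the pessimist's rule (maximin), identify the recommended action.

Row minima: I=1.3, II=0.8, III=9.4, IV=2.7, V=2.2, VI=3.3
Best worst-case = 9.4 → III.

III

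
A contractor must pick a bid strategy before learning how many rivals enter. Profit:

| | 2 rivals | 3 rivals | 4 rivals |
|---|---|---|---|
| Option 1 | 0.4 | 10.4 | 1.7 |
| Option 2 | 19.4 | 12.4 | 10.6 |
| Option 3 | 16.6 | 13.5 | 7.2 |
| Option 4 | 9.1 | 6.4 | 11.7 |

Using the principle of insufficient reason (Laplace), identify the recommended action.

Option 2

Row averages: Option 1=25/6, Option 2=212/15, Option 3=373/30, Option 4=136/15
Highest average = 212/15 → Option 2.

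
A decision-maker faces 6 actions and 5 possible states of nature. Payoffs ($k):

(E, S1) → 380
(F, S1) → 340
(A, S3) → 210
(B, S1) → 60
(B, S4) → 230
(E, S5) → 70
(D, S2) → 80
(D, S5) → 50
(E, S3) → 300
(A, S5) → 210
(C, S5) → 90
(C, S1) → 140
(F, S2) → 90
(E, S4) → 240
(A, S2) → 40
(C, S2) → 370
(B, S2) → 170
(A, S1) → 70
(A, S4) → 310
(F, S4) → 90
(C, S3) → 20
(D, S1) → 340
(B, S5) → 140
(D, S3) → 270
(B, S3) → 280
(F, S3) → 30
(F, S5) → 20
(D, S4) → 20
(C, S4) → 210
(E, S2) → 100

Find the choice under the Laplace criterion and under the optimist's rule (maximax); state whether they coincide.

Row averages: A=168, B=176, C=166, D=152, E=218, F=114
Highest average = 218 → E.
Row maxima: A=310, B=280, C=370, D=340, E=380, F=340
Best best-case = 380 → E.

laplace → E; maximax → E (agree)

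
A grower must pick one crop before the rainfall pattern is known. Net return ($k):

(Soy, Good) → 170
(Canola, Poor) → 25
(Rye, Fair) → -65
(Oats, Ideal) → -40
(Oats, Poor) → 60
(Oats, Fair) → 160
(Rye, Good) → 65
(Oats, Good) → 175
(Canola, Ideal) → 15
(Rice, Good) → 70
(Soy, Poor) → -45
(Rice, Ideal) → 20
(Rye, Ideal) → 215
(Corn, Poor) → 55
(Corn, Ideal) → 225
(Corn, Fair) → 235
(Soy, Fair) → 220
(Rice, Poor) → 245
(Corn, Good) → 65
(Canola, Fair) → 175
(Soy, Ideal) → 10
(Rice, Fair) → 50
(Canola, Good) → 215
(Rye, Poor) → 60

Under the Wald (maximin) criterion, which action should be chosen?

Corn

Row minima: Rye=-65, Corn=55, Soy=-45, Rice=20, Oats=-40, Canola=15
Best worst-case = 55 → Corn.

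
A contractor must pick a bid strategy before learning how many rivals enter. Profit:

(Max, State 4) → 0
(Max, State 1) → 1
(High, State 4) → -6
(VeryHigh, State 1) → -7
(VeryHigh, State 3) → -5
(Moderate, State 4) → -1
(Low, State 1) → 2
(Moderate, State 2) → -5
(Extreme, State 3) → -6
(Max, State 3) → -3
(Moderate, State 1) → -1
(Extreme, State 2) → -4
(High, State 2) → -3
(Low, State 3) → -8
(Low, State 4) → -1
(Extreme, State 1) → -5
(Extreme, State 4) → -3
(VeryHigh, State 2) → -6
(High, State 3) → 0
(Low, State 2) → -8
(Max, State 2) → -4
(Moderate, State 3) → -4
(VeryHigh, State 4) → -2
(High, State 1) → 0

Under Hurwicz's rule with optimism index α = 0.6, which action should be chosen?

Low: 0.6·2 + 0.4·(-8) = -2
Moderate: 0.6·(-1) + 0.4·(-5) = -2.6
High: 0.6·0 + 0.4·(-6) = -2.4
VeryHigh: 0.6·(-2) + 0.4·(-7) = -4
Extreme: 0.6·(-3) + 0.4·(-6) = -4.2
Max: 0.6·1 + 0.4·(-4) = -1
Highest Hurwicz score = -1 → Max.

Max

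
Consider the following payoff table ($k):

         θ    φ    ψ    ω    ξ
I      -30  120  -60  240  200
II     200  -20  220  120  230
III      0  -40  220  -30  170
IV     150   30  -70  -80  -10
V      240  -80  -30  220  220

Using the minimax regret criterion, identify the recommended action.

Column bests: θ=240, φ=120, ψ=220, ω=240, ξ=230.
I regrets: 270, 0, 280, 0, 30 → max 280
II regrets: 40, 140, 0, 120, 0 → max 140
III regrets: 240, 160, 0, 270, 60 → max 270
IV regrets: 90, 90, 290, 320, 240 → max 320
V regrets: 0, 200, 250, 20, 10 → max 250
Smallest max regret = 140 → II.

II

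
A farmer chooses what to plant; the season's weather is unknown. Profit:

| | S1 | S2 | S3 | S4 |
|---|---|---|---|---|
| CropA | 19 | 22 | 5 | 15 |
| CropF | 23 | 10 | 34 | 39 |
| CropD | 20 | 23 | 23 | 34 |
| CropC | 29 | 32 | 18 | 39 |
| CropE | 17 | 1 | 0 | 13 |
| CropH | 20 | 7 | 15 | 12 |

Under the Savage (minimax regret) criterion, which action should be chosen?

CropD

Column bests: S1=29, S2=32, S3=34, S4=39.
CropA regrets: 10, 10, 29, 24 → max 29
CropF regrets: 6, 22, 0, 0 → max 22
CropD regrets: 9, 9, 11, 5 → max 11
CropC regrets: 0, 0, 16, 0 → max 16
CropE regrets: 12, 31, 34, 26 → max 34
CropH regrets: 9, 25, 19, 27 → max 27
Smallest max regret = 11 → CropD.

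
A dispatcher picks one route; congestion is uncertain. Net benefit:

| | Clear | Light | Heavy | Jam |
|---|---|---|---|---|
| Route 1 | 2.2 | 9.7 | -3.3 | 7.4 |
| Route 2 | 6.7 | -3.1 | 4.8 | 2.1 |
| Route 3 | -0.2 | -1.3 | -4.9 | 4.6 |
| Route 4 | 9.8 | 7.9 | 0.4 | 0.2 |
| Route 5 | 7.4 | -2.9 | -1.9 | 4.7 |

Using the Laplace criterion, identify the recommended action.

Row averages: Route 1=4, Route 2=2.625, Route 3=-0.45, Route 4=4.575, Route 5=1.825
Highest average = 4.575 → Route 4.

Route 4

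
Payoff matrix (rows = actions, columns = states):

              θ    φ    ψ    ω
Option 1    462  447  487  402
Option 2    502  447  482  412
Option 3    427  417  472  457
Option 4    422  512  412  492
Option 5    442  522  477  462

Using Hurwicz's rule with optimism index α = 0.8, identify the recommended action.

Option 5

Option 1: 0.8·487 + 0.2·402 = 470
Option 2: 0.8·502 + 0.2·412 = 484
Option 3: 0.8·472 + 0.2·417 = 461
Option 4: 0.8·512 + 0.2·412 = 492
Option 5: 0.8·522 + 0.2·442 = 506
Highest Hurwicz score = 506 → Option 5.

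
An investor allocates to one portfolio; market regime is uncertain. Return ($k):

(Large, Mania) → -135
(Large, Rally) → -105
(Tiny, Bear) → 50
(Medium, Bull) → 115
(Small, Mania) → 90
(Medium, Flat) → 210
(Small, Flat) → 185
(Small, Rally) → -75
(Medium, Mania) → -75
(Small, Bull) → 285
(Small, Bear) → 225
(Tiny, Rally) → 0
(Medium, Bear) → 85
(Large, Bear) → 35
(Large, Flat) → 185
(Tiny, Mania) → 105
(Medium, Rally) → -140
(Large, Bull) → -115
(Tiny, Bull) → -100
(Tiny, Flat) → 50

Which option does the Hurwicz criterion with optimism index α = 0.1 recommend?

Small

Tiny: 0.1·105 + 0.9·(-100) = -79.5
Small: 0.1·285 + 0.9·(-75) = -39
Medium: 0.1·210 + 0.9·(-140) = -105
Large: 0.1·185 + 0.9·(-135) = -103
Highest Hurwicz score = -39 → Small.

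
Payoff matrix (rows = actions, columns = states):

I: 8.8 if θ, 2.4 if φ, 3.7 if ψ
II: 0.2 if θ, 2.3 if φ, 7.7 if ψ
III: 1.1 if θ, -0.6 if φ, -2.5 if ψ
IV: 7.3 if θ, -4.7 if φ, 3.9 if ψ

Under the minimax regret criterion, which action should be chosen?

I

Column bests: θ=8.8, φ=2.4, ψ=7.7.
I regrets: 0.0, 0.0, 4.0 → max 4.0
II regrets: 8.6, 0.1, 0.0 → max 8.6
III regrets: 7.7, 3.0, 10.2 → max 10.2
IV regrets: 1.5, 7.1, 3.8 → max 7.1
Smallest max regret = 4.0 → I.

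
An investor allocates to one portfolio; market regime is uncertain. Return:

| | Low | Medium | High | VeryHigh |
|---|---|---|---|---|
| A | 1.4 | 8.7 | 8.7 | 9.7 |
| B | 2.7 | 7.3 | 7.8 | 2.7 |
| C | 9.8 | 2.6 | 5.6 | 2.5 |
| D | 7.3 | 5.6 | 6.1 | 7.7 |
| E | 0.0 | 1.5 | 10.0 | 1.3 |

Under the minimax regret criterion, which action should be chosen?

Column bests: Low=9.8, Medium=8.7, High=10.0, VeryHigh=9.7.
A regrets: 8.4, 0.0, 1.3, 0.0 → max 8.4
B regrets: 7.1, 1.4, 2.2, 7.0 → max 7.1
C regrets: 0.0, 6.1, 4.4, 7.2 → max 7.2
D regrets: 2.5, 3.1, 3.9, 2.0 → max 3.9
E regrets: 9.8, 7.2, 0.0, 8.4 → max 9.8
Smallest max regret = 3.9 → D.

D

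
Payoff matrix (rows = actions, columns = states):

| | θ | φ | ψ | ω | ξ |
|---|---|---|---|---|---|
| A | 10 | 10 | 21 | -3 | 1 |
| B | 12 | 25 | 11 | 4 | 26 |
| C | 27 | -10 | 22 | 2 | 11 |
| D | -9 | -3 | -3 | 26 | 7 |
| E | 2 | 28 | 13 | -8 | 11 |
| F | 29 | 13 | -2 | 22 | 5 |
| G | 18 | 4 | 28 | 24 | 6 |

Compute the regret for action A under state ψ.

7

Best payoff under ψ is 28.
Regret = 28 − 21 = 7.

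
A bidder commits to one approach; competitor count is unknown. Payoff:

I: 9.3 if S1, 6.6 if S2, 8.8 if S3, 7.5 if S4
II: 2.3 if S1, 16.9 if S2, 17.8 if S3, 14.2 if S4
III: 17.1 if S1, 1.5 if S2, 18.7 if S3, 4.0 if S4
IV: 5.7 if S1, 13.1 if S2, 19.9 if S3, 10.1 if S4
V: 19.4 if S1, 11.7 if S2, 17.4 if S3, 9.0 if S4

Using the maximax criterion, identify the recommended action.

Row maxima: I=9.3, II=17.8, III=18.7, IV=19.9, V=19.4
Best best-case = 19.9 → IV.

IV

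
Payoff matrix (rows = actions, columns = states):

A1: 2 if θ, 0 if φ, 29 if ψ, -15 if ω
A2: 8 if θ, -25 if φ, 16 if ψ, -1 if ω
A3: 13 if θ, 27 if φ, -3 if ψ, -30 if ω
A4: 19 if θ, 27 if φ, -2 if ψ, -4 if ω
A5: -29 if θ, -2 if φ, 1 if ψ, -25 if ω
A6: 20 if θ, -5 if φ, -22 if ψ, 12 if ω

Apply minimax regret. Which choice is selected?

Column bests: θ=20, φ=27, ψ=29, ω=12.
A1 regrets: 18, 27, 0, 27 → max 27
A2 regrets: 12, 52, 13, 13 → max 52
A3 regrets: 7, 0, 32, 42 → max 42
A4 regrets: 1, 0, 31, 16 → max 31
A5 regrets: 49, 29, 28, 37 → max 49
A6 regrets: 0, 32, 51, 0 → max 51
Smallest max regret = 27 → A1.

A1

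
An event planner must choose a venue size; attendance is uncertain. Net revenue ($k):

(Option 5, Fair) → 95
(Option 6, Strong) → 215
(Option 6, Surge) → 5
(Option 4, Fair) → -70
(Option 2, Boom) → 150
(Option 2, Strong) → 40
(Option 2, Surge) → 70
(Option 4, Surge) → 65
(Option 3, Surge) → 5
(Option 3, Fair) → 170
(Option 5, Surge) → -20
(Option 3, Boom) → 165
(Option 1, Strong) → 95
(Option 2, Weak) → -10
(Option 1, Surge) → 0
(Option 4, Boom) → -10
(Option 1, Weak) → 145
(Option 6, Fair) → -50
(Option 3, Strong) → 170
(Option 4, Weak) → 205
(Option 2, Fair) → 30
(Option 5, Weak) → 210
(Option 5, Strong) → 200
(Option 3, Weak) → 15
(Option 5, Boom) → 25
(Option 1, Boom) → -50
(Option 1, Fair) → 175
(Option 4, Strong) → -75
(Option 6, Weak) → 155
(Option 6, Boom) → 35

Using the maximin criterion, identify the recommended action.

Option 3

Row minima: Option 1=-50, Option 2=-10, Option 3=5, Option 4=-75, Option 5=-20, Option 6=-50
Best worst-case = 5 → Option 3.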